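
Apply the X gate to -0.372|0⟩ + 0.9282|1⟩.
0.9282|0⟩ - 0.372|1⟩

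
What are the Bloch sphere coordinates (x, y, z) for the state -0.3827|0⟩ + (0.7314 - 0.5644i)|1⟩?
(-0.5598, 0.432, -0.707)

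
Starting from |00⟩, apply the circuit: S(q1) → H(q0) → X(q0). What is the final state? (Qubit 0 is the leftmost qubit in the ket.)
1/√2|00⟩ + 1/√2|10⟩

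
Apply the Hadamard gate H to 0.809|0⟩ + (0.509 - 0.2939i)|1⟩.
(0.932 - 0.2078i)|0⟩ + (0.2121 + 0.2078i)|1⟩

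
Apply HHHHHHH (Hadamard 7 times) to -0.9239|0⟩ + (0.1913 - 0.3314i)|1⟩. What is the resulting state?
(-0.518 - 0.2343i)|0⟩ + (-0.7886 + 0.2343i)|1⟩

H² = I, so H^7 = H: a single Hadamard. With (a, b) = (-0.9239, (0.1913 - 0.3314i)), H gives ((a + b)/√2, (a − b)/√2) = ((-0.518 - 0.2343i), (-0.7886 + 0.2343i)).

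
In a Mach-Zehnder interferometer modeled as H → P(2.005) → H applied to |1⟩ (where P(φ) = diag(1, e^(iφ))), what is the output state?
(0.7103 - 0.4536i)|0⟩ + (0.2897 + 0.4536i)|1⟩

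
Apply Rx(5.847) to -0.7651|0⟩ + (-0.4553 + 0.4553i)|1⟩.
(0.8455 + 0.09851i)|0⟩ + (0.4445 - 0.279i)|1⟩

Rx(5.847) = [[cos(θ/2), −i·sin(θ/2)], [−i·sin(θ/2), cos(θ/2)]]; θ = 5.847, cos(θ/2) ≈ -0.976312, sin(θ/2) ≈ 0.216368.
With a = amp(|0⟩) = -0.7651 and b = amp(|1⟩) = (-0.4553 + 0.4553i):
new amp(|0⟩) = (-0.976312)·a + (-0.216368i)·b = (0.8455 + 0.09851i)
new amp(|1⟩) = (-0.216368i)·a + (-0.976312)·b = (0.4445 - 0.279i)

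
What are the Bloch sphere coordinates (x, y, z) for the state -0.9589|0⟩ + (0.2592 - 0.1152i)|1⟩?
(-0.4971, 0.2209, 0.839)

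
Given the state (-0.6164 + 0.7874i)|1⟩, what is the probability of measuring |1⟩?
0.9999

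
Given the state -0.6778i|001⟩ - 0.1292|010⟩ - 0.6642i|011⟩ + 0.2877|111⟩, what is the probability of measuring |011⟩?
0.4412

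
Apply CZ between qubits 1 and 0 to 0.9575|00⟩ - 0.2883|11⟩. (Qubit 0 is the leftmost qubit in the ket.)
0.9575|00⟩ + 0.2883|11⟩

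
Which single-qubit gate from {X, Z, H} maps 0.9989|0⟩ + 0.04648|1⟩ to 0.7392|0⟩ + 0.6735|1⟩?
H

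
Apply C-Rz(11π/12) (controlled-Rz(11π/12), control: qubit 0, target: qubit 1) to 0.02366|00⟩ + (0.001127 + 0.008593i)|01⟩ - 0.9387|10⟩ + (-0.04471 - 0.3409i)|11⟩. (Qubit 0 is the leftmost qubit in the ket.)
0.02366|00⟩ + (0.001127 + 0.008593i)|01⟩ + (-0.1225 + 0.9307i)|10⟩ + (0.3321 - 0.08882i)|11⟩

C-Rz(11π/12) leaves the control-|0⟩ kets |00⟩, |01⟩ unchanged and applies Rz(11π/12) to qubit 1 on the control-|1⟩ pair (|10⟩, |11⟩).
Rz(11π/12) = [[e^(−iθ/2), 0], [0, e^(iθ/2)]] with e^(±iθ/2) = cos(θ/2) ± i·sin(θ/2); θ = 11π/12, cos(θ/2) ≈ 0.130526, sin(θ/2) ≈ 0.991445.
With a = amp(|10⟩) = -0.9387 and b = amp(|11⟩) = (-0.04471 - 0.3409i):
new amp(|10⟩) = (0.130526 - 0.991445i)·a = (-0.1225 + 0.9307i)
new amp(|11⟩) = (0.130526 + 0.991445i)·b = (0.3321 - 0.08882i)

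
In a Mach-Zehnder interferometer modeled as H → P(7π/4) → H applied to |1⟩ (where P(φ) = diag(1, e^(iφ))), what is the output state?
(0.1464 + (1/√8)i)|0⟩ + (0.8536 - (1/√8)i)|1⟩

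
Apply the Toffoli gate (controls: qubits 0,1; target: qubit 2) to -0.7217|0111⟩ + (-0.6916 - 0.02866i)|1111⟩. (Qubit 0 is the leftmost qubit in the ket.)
-0.7217|0111⟩ + (-0.6916 - 0.02866i)|1101⟩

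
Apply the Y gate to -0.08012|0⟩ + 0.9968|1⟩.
-0.9968i|0⟩ - 0.08012i|1⟩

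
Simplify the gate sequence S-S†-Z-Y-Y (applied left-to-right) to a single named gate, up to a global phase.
Z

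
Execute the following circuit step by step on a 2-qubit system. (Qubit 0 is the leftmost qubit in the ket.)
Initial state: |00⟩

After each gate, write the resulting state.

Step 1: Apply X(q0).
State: |10⟩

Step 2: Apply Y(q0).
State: -i|00⟩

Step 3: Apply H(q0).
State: -(1/√2)i|00⟩ - (1/√2)i|10⟩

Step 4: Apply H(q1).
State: -(1/2)i|00⟩ - (1/2)i|01⟩ - (1/2)i|10⟩ - (1/2)i|11⟩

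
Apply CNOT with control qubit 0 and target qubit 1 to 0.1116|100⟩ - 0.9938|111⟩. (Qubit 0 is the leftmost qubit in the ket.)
-0.9938|101⟩ + 0.1116|110⟩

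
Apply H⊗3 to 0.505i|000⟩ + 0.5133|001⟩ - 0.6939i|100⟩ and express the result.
(0.1815 - 0.06679i)|000⟩ + (-0.1815 - 0.06679i)|001⟩ + (0.1815 - 0.06679i)|010⟩ + (-0.1815 - 0.06679i)|011⟩ + (0.1815 + 0.4239i)|100⟩ + (-0.1815 + 0.4239i)|101⟩ + (0.1815 + 0.4239i)|110⟩ + (-0.1815 + 0.4239i)|111⟩

H⊗3 gives amp(|y⟩) = (1/2√2) Σ_x (−1)^(x·y) amp(|x⟩), where x·y is the number of positions in which both x and y have a 1.
|000⟩: (0.505i + 0.5133 - 0.6939i)/(2√2) = (0.1815 - 0.06679i)
|001⟩: (0.505i - 0.5133 - 0.6939i)/(2√2) = (-0.1815 - 0.06679i)
|010⟩: (0.505i + 0.5133 - 0.6939i)/(2√2) = (0.1815 - 0.06679i)
|011⟩: (0.505i - 0.5133 - 0.6939i)/(2√2) = (-0.1815 - 0.06679i)
|100⟩: (0.505i + 0.5133 + 0.6939i)/(2√2) = (0.1815 + 0.4239i)
|101⟩: (0.505i - 0.5133 + 0.6939i)/(2√2) = (-0.1815 + 0.4239i)
|110⟩: (0.505i + 0.5133 + 0.6939i)/(2√2) = (0.1815 + 0.4239i)
|111⟩: (0.505i - 0.5133 + 0.6939i)/(2√2) = (-0.1815 + 0.4239i)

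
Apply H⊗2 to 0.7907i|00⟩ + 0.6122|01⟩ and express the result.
(0.3061 + 0.3954i)|00⟩ + (-0.3061 + 0.3954i)|01⟩ + (0.3061 + 0.3954i)|10⟩ + (-0.3061 + 0.3954i)|11⟩

H⊗2 gives amp(|y⟩) = (1/2) Σ_x (−1)^(x·y) amp(|x⟩), where x·y is the number of positions in which both x and y have a 1.
|00⟩: (0.7907i + 0.6122)/2 = (0.3061 + 0.3954i)
|01⟩: (0.7907i - 0.6122)/2 = (-0.3061 + 0.3954i)
|10⟩: (0.7907i + 0.6122)/2 = (0.3061 + 0.3954i)
|11⟩: (0.7907i - 0.6122)/2 = (-0.3061 + 0.3954i)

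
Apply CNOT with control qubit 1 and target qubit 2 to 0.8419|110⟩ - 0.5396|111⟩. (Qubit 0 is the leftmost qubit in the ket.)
-0.5396|110⟩ + 0.8419|111⟩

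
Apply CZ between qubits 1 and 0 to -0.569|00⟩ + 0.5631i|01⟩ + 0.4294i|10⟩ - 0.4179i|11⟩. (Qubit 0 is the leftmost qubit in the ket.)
-0.569|00⟩ + 0.5631i|01⟩ + 0.4294i|10⟩ + 0.4179i|11⟩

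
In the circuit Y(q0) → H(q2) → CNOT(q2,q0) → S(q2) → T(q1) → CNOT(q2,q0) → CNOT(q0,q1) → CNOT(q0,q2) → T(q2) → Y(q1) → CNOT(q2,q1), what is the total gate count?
11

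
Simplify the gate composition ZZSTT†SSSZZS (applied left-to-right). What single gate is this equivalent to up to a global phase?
S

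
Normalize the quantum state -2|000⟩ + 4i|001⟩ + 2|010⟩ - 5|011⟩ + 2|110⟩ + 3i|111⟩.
-0.254|000⟩ + 0.508i|001⟩ + 0.254|010⟩ - 0.635|011⟩ + 0.254|110⟩ + 0.381i|111⟩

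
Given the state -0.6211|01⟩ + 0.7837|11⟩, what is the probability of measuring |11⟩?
0.6142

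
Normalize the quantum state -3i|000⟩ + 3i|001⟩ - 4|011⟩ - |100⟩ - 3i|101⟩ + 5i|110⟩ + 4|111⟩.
-0.3254i|000⟩ + 0.3254i|001⟩ - 0.4339|011⟩ - 0.1085|100⟩ - 0.3254i|101⟩ + 0.5423i|110⟩ + 0.4339|111⟩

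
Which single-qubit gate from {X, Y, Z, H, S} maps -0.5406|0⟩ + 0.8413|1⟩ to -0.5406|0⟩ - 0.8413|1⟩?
Z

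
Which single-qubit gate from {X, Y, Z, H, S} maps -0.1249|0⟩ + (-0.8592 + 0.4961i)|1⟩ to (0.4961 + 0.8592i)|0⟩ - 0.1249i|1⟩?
Y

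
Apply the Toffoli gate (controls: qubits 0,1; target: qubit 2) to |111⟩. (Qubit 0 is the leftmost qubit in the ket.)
|110⟩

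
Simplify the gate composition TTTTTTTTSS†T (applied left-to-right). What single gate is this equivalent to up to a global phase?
T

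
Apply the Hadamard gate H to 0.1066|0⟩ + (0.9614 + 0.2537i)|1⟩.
(0.7552 + 0.1794i)|0⟩ + (-0.6044 - 0.1794i)|1⟩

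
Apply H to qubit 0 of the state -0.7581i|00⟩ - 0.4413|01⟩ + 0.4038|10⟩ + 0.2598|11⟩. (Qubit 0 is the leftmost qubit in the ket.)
(0.2855 - 0.5361i)|00⟩ - 0.1283|01⟩ + (-0.2855 - 0.5361i)|10⟩ - 0.4958|11⟩

H on qubit 0 mixes each pair of kets that differ only in qubit 0: amplitudes (a, b) of (|…0…⟩, |…1…⟩) become ((a + b)/√2, (a − b)/√2). Kets absent from the input have amplitude 0.
(|00⟩, |10⟩): (a, b) = (-0.7581i, 0.4038) → ((0.2855 - 0.5361i), (-0.2855 - 0.5361i))
(|01⟩, |11⟩): (a, b) = (-0.4413, 0.2598) → (-0.1283, -0.4958)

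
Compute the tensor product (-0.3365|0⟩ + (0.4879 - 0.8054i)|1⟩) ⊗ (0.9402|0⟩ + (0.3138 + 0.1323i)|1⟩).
-0.3164|00⟩ + (-0.1056 - 0.04452i)|01⟩ + (0.4587 - 0.7572i)|10⟩ + (0.2597 - 0.1882i)|11⟩

amp(|b₁b₂…⟩) = product of the factor amplitudes for bits b₁, b₂, …; only kets whose every factor amplitude is nonzero survive.
|00⟩: (-0.3365)(0.9402) = -0.3164
|01⟩: (-0.3365)(0.3138 + 0.1323i) = (-0.1056 - 0.04452i)
|10⟩: (0.4879 - 0.8054i)(0.9402) = (0.4587 - 0.7572i)
|11⟩: (0.4879 - 0.8054i)(0.3138 + 0.1323i) = (0.2597 - 0.1882i)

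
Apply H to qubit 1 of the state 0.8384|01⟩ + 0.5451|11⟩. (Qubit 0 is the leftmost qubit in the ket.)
0.5928|00⟩ - 0.5928|01⟩ + 0.3854|10⟩ - 0.3854|11⟩

H on qubit 1 mixes each pair of kets that differ only in qubit 1: amplitudes (a, b) of (|…0…⟩, |…1…⟩) become ((a + b)/√2, (a − b)/√2). Kets absent from the input have amplitude 0.
(|00⟩, |01⟩): (a, b) = (0, 0.8384) → (0.5928, -0.5928)
(|10⟩, |11⟩): (a, b) = (0, 0.5451) → (0.3854, -0.3854)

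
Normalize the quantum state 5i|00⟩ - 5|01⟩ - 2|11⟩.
0.6804i|00⟩ - 0.6804|01⟩ - 0.2722|11⟩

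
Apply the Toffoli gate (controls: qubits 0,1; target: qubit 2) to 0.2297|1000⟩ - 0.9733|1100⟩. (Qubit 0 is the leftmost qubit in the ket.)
0.2297|1000⟩ - 0.9733|1110⟩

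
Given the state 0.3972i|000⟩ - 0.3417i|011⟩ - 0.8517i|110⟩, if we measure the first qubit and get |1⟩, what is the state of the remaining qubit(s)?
-i|10⟩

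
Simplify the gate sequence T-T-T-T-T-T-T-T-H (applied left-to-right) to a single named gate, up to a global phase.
H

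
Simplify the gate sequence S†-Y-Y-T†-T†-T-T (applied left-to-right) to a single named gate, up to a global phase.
S†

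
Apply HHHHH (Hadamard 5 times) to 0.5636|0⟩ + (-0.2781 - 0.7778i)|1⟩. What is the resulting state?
(0.2019 - 0.55i)|0⟩ + (0.5952 + 0.55i)|1⟩

H² = I, so H^5 = H: a single Hadamard. With (a, b) = (0.5636, (-0.2781 - 0.7778i)), H gives ((a + b)/√2, (a − b)/√2) = ((0.2019 - 0.55i), (0.5952 + 0.55i)).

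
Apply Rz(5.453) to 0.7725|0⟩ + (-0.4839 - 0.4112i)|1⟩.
(-0.7069 - 0.3115i)|0⟩ + (0.6086 + 0.1811i)|1⟩

Rz(5.453) = [[e^(−iθ/2), 0], [0, e^(iθ/2)]] with e^(±iθ/2) = cos(θ/2) ± i·sin(θ/2); θ = 5.453, cos(θ/2) ≈ -0.915079, sin(θ/2) ≈ 0.403275.
With a = amp(|0⟩) = 0.7725 and b = amp(|1⟩) = (-0.4839 - 0.4112i):
new amp(|0⟩) = (-0.915079 - 0.403275i)·a = (-0.7069 - 0.3115i)
new amp(|1⟩) = (-0.915079 + 0.403275i)·b = (0.6086 + 0.1811i)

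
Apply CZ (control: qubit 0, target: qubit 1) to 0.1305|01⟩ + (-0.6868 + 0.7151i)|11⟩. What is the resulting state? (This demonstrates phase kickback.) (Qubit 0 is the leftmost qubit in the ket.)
0.1305|01⟩ + (0.6868 - 0.7151i)|11⟩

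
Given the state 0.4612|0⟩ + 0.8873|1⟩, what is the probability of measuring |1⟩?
0.7873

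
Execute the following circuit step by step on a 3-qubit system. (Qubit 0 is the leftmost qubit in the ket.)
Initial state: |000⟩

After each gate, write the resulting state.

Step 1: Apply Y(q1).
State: i|010⟩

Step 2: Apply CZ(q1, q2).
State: i|010⟩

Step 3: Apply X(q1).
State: i|000⟩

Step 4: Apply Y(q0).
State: -|100⟩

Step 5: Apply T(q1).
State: -|100⟩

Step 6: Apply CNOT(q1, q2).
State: -|100⟩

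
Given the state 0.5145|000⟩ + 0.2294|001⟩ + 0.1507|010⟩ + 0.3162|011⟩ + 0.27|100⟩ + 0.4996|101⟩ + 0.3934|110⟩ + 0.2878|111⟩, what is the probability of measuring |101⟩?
0.2496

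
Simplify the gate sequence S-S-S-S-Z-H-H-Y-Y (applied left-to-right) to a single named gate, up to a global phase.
Z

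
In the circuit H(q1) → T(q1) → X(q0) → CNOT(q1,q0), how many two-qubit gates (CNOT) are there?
1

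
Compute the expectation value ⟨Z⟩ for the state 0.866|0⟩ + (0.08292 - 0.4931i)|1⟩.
0.4999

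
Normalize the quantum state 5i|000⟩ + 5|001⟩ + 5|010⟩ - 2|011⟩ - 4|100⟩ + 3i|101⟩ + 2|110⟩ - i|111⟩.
0.4789i|000⟩ + 0.4789|001⟩ + 0.4789|010⟩ - 0.1916|011⟩ - 0.3831|100⟩ + 0.2873i|101⟩ + 0.1916|110⟩ - 0.09578i|111⟩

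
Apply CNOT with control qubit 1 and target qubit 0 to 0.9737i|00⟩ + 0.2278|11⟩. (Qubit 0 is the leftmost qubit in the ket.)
0.9737i|00⟩ + 0.2278|01⟩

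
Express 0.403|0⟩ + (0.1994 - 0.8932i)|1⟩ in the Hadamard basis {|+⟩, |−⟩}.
(0.426 - 0.6316i)|+⟩ + (0.144 + 0.6316i)|−⟩

With |ψ⟩ = α|0⟩ + β|1⟩, the Hadamard-basis coefficients are ⟨+|ψ⟩ = (α + β)/√2 and ⟨−|ψ⟩ = (α − β)/√2.
Here α = 0.403, β = (0.1994 - 0.8932i): (α + β)/√2 = (0.426 - 0.6316i), (α − β)/√2 = (0.144 + 0.6316i).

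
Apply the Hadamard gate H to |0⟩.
1/√2|0⟩ + 1/√2|1⟩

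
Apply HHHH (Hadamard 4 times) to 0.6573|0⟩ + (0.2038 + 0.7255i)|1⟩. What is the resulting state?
0.6573|0⟩ + (0.2038 + 0.7255i)|1⟩

H² = I, so an even number of Hadamards cancels: H^4 = I and the state is unchanged.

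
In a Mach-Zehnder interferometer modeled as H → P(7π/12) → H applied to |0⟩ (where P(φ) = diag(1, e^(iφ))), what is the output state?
(0.3706 + 0.483i)|0⟩ + (0.6294 - 0.483i)|1⟩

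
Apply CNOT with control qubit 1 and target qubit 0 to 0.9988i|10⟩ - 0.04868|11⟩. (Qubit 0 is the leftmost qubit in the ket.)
-0.04868|01⟩ + 0.9988i|10⟩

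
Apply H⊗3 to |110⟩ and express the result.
1/√8|000⟩ + 1/√8|001⟩ - 1/√8|010⟩ - 1/√8|011⟩ - 1/√8|100⟩ - 1/√8|101⟩ + 1/√8|110⟩ + 1/√8|111⟩

H⊗3 gives amp(|y⟩) = (1/2√2) Σ_x (−1)^(x·y) amp(|x⟩), where x·y is the number of positions in which both x and y have a 1.
|000⟩: (1)/(2√2) = 1/√8
|001⟩: (1)/(2√2) = 1/√8
|010⟩: (-1)/(2√2) = -1/√8
|011⟩: (-1)/(2√2) = -1/√8
|100⟩: (-1)/(2√2) = -1/√8
|101⟩: (-1)/(2√2) = -1/√8
|110⟩: (1)/(2√2) = 1/√8
|111⟩: (1)/(2√2) = 1/√8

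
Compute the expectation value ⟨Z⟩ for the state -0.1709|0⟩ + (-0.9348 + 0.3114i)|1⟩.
-0.9416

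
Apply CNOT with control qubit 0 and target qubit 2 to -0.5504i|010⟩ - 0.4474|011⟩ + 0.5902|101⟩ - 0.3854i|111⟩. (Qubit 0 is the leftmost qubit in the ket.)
-0.5504i|010⟩ - 0.4474|011⟩ + 0.5902|100⟩ - 0.3854i|110⟩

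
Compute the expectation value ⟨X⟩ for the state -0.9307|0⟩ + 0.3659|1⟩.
-0.6811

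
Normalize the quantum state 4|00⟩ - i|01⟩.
0.9701|00⟩ - 0.2425i|01⟩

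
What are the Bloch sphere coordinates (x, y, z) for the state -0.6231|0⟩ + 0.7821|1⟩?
(-0.9747, 0, -0.2234)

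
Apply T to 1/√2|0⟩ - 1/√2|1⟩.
1/√2|0⟩ + (-1/2 - (1/2)i)|1⟩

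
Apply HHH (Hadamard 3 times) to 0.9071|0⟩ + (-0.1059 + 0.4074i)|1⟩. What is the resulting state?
(0.5665 + 0.2881i)|0⟩ + (0.7163 - 0.2881i)|1⟩

H² = I, so H^3 = H: a single Hadamard. With (a, b) = (0.9071, (-0.1059 + 0.4074i)), H gives ((a + b)/√2, (a − b)/√2) = ((0.5665 + 0.2881i), (0.7163 - 0.2881i)).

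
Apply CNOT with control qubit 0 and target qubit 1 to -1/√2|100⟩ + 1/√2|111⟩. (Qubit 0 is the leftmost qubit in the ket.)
1/√2|101⟩ - 1/√2|110⟩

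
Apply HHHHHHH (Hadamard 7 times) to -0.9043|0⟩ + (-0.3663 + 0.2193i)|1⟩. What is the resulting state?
(-0.8984 + 0.1551i)|0⟩ + (-0.3804 - 0.1551i)|1⟩

H² = I, so H^7 = H: a single Hadamard. With (a, b) = (-0.9043, (-0.3663 + 0.2193i)), H gives ((a + b)/√2, (a − b)/√2) = ((-0.8984 + 0.1551i), (-0.3804 - 0.1551i)).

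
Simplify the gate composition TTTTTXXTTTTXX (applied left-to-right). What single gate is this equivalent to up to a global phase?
T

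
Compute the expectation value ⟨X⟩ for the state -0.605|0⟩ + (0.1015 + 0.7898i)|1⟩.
-0.1228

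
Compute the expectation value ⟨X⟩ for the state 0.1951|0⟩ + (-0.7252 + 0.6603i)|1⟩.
-0.283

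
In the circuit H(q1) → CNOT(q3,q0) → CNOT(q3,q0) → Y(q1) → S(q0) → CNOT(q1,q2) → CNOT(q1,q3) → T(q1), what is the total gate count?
8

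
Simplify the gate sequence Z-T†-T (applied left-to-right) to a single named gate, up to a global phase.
Z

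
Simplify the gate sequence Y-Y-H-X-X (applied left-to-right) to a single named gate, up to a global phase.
H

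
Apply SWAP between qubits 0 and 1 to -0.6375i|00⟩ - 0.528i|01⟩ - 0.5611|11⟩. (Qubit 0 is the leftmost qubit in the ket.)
-0.6375i|00⟩ - 0.528i|10⟩ - 0.5611|11⟩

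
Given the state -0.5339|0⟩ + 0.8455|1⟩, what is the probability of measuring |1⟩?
0.7149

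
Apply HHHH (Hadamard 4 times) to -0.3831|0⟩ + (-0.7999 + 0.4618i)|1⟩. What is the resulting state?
-0.3831|0⟩ + (-0.7999 + 0.4618i)|1⟩

H² = I, so an even number of Hadamards cancels: H^4 = I and the state is unchanged.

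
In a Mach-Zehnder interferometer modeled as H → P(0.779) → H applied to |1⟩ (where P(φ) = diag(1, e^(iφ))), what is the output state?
(0.1442 - 0.3513i)|0⟩ + (0.8558 + 0.3513i)|1⟩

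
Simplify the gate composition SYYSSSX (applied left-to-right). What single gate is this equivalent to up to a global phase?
X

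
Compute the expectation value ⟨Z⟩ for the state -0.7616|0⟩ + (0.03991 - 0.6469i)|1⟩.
0.16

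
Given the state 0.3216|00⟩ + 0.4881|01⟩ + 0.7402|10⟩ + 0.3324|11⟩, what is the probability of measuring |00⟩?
0.1034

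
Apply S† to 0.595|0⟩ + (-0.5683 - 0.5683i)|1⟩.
0.595|0⟩ + (-0.5683 + 0.5683i)|1⟩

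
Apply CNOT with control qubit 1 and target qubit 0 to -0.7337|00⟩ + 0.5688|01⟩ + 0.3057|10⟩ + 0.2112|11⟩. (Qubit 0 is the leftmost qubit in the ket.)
-0.7337|00⟩ + 0.2112|01⟩ + 0.3057|10⟩ + 0.5688|11⟩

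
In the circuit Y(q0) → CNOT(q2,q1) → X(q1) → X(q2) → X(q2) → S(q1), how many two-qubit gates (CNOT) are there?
1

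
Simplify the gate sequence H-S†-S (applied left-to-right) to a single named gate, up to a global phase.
H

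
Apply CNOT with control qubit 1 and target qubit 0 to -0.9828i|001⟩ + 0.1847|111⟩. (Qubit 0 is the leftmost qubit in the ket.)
-0.9828i|001⟩ + 0.1847|011⟩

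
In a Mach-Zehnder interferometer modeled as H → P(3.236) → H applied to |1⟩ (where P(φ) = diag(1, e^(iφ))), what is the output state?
(0.9978 + 0.04713i)|0⟩ + (0.002227 - 0.04713i)|1⟩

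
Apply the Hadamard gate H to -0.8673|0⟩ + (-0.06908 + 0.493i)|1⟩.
(-0.6621 + 0.3486i)|0⟩ + (-0.5644 - 0.3486i)|1⟩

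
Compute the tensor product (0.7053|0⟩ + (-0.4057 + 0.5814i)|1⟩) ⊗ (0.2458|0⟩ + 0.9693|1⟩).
0.1734|00⟩ + 0.6836|01⟩ + (-0.09972 + 0.1429i)|10⟩ + (-0.3932 + 0.5636i)|11⟩

amp(|b₁b₂…⟩) = product of the factor amplitudes for bits b₁, b₂, …; only kets whose every factor amplitude is nonzero survive.
|00⟩: (0.7053)(0.2458) = 0.1734
|01⟩: (0.7053)(0.9693) = 0.6836
|10⟩: (-0.4057 + 0.5814i)(0.2458) = (-0.09972 + 0.1429i)
|11⟩: (-0.4057 + 0.5814i)(0.9693) = (-0.3932 + 0.5636i)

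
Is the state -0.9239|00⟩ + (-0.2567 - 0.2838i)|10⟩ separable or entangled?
Separable

Writing the state as a|00⟩ + b|01⟩ + c|10⟩ + d|11⟩, it is a product state iff ad − bc = 0.
Here (a, b, c, d) = (-0.9239, 0, (-0.2567 - 0.2838i), 0): ad − bc = (-0.9239)(0) − (0)(-0.2567 - 0.2838i) = 0, so the state is separable.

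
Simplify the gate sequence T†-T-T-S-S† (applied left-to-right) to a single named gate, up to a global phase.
T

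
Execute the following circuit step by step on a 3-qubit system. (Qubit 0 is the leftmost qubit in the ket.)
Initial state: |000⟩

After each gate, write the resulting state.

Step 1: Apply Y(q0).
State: i|100⟩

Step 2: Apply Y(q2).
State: -|101⟩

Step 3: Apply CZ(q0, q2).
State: |101⟩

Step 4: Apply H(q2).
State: 1/√2|100⟩ - 1/√2|101⟩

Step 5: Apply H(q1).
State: 1/2|100⟩ - 1/2|101⟩ + 1/2|110⟩ - 1/2|111⟩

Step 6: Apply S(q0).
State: (1/2)i|100⟩ - (1/2)i|101⟩ + (1/2)i|110⟩ - (1/2)i|111⟩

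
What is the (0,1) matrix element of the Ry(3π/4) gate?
-0.9239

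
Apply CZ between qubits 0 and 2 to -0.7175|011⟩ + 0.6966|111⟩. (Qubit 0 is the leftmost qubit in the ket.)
-0.7175|011⟩ - 0.6966|111⟩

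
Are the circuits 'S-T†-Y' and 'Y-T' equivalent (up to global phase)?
No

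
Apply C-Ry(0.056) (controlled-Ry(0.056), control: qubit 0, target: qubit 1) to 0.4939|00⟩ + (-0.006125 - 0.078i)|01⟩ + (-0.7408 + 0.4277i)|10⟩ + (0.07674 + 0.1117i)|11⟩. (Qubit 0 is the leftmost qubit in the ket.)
0.4939|00⟩ + (-0.006125 - 0.078i)|01⟩ + (-0.7427 + 0.4244i)|10⟩ + (0.05597 + 0.1236i)|11⟩

C-Ry(0.056) leaves the control-|0⟩ kets |00⟩, |01⟩ unchanged and applies Ry(0.056) to qubit 1 on the control-|1⟩ pair (|10⟩, |11⟩).
Ry(0.056) = [[cos(θ/2), −sin(θ/2)], [sin(θ/2), cos(θ/2)]]; θ = 0.056, cos(θ/2) ≈ 0.999608, sin(θ/2) ≈ 0.0279963.
With a = amp(|10⟩) = (-0.7408 + 0.4277i) and b = amp(|11⟩) = (0.07674 + 0.1117i):
new amp(|10⟩) = (0.999608)·a + (-0.0279963)·b = (-0.7427 + 0.4244i)
new amp(|11⟩) = (0.0279963)·a + (0.999608)·b = (0.05597 + 0.1236i)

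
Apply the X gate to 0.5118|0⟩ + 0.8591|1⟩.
0.8591|0⟩ + 0.5118|1⟩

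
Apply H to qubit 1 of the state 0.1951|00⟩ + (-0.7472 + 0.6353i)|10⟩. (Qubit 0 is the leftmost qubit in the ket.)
0.138|00⟩ + 0.138|01⟩ + (-0.5284 + 0.4492i)|10⟩ + (-0.5284 + 0.4492i)|11⟩

H on qubit 1 mixes each pair of kets that differ only in qubit 1: amplitudes (a, b) of (|…0…⟩, |…1…⟩) become ((a + b)/√2, (a − b)/√2). Kets absent from the input have amplitude 0.
(|00⟩, |01⟩): (a, b) = (0.1951, 0) → (0.138, 0.138)
(|10⟩, |11⟩): (a, b) = ((-0.7472 + 0.6353i), 0) → ((-0.5284 + 0.4492i), (-0.5284 + 0.4492i))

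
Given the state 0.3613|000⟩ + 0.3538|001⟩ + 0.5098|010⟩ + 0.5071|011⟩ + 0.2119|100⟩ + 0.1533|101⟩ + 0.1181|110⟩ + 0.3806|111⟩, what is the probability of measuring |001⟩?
0.1252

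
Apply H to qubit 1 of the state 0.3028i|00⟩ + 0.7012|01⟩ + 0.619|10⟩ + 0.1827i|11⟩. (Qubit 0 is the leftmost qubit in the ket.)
(0.4958 + 0.2141i)|00⟩ + (-0.4958 + 0.2141i)|01⟩ + (0.4377 + 0.1292i)|10⟩ + (0.4377 - 0.1292i)|11⟩

H on qubit 1 mixes each pair of kets that differ only in qubit 1: amplitudes (a, b) of (|…0…⟩, |…1…⟩) become ((a + b)/√2, (a − b)/√2). Kets absent from the input have amplitude 0.
(|00⟩, |01⟩): (a, b) = (0.3028i, 0.7012) → ((0.4958 + 0.2141i), (-0.4958 + 0.2141i))
(|10⟩, |11⟩): (a, b) = (0.619, 0.1827i) → ((0.4377 + 0.1292i), (0.4377 - 0.1292i))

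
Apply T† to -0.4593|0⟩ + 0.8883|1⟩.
-0.4593|0⟩ + (0.6281 - 0.6281i)|1⟩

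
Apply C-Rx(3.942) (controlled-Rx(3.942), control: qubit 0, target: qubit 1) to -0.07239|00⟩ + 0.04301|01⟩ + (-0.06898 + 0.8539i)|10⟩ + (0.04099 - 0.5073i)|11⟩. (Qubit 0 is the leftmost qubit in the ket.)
-0.07239|00⟩ + 0.04301|01⟩ + (-0.4403 - 0.3704i)|10⟩ + (0.7705 + 0.2612i)|11⟩

C-Rx(3.942) leaves the control-|0⟩ kets |00⟩, |01⟩ unchanged and applies Rx(3.942) to qubit 1 on the control-|1⟩ pair (|10⟩, |11⟩).
Rx(3.942) = [[cos(θ/2), −i·sin(θ/2)], [−i·sin(θ/2), cos(θ/2)]]; θ = 3.942, cos(θ/2) ≈ -0.389606, sin(θ/2) ≈ 0.920982.
With a = amp(|10⟩) = (-0.06898 + 0.8539i) and b = amp(|11⟩) = (0.04099 - 0.5073i):
new amp(|10⟩) = (-0.389606)·a + (-0.920982i)·b = (-0.4403 - 0.3704i)
new amp(|11⟩) = (-0.920982i)·a + (-0.389606)·b = (0.7705 + 0.2612i)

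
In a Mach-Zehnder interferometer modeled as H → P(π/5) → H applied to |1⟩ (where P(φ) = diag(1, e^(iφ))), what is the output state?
(0.09549 - 0.2939i)|0⟩ + (0.9045 + 0.2939i)|1⟩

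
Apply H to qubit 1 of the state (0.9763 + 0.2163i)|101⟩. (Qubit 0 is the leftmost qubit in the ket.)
(0.6903 + 0.1529i)|101⟩ + (0.6903 + 0.1529i)|111⟩

H on qubit 1 mixes each pair of kets that differ only in qubit 1: amplitudes (a, b) of (|…0…⟩, |…1…⟩) become ((a + b)/√2, (a − b)/√2). Kets absent from the input have amplitude 0.
(|101⟩, |111⟩): (a, b) = ((0.9763 + 0.2163i), 0) → ((0.6903 + 0.1529i), (0.6903 + 0.1529i))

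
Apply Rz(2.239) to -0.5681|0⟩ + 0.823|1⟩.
(-0.2478 + 0.5112i)|0⟩ + (0.3589 + 0.7406i)|1⟩

Rz(2.239) = [[e^(−iθ/2), 0], [0, e^(iθ/2)]] with e^(±iθ/2) = cos(θ/2) ± i·sin(θ/2); θ = 2.239, cos(θ/2) ≈ 0.436132, sin(θ/2) ≈ 0.899882.
With a = amp(|0⟩) = -0.5681 and b = amp(|1⟩) = 0.823:
new amp(|0⟩) = (0.436132 - 0.899882i)·a = (-0.2478 + 0.5112i)
new amp(|1⟩) = (0.436132 + 0.899882i)·b = (0.3589 + 0.7406i)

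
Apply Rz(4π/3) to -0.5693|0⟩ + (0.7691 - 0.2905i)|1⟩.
(0.2847 + 0.493i)|0⟩ + (-0.133 + 0.8113i)|1⟩

Rz(4π/3) = [[e^(−iθ/2), 0], [0, e^(iθ/2)]] with e^(±iθ/2) = cos(θ/2) ± i·sin(θ/2); θ = 4π/3, cos(θ/2) ≈ -0.5, sin(θ/2) ≈ 0.866025.
With a = amp(|0⟩) = -0.5693 and b = amp(|1⟩) = (0.7691 - 0.2905i):
new amp(|0⟩) = (-0.5 - 0.866025i)·a = (0.2847 + 0.493i)
new amp(|1⟩) = (-0.5 + 0.866025i)·b = (-0.133 + 0.8113i)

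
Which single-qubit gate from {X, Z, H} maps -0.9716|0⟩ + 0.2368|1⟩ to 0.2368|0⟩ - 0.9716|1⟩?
X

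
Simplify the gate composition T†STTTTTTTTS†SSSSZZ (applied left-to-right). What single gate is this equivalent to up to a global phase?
T†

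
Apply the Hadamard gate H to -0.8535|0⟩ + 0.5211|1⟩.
-0.235|0⟩ - 0.972|1⟩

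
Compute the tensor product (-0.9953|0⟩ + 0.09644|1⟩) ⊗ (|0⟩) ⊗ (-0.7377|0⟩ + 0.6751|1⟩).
0.7342|000⟩ - 0.6719|001⟩ - 0.07114|100⟩ + 0.06511|101⟩

amp(|b₁b₂…⟩) = product of the factor amplitudes for bits b₁, b₂, …; only kets whose every factor amplitude is nonzero survive.
|000⟩: (-0.9953)(1)(-0.7377) = 0.7342
|001⟩: (-0.9953)(1)(0.6751) = -0.6719
|100⟩: (0.09644)(1)(-0.7377) = -0.07114
|101⟩: (0.09644)(1)(0.6751) = 0.06511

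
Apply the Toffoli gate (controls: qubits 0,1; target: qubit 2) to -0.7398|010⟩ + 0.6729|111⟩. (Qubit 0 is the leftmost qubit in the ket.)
-0.7398|010⟩ + 0.6729|110⟩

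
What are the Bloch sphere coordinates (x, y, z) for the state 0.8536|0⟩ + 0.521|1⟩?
(0.8895, 0, 0.4572)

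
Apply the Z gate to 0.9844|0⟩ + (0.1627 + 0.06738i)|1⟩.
0.9844|0⟩ + (-0.1627 - 0.06738i)|1⟩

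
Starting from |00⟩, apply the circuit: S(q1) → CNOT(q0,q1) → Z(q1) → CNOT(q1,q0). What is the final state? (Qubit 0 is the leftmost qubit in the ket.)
|00⟩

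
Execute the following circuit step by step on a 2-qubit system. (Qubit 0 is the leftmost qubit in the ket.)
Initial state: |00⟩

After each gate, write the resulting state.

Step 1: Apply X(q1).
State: |01⟩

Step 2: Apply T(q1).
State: (1/√2 + (1/√2)i)|01⟩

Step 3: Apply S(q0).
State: (1/√2 + (1/√2)i)|01⟩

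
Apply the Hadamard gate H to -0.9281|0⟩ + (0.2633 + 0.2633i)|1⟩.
(-0.4701 + 0.1862i)|0⟩ + (-0.8424 - 0.1862i)|1⟩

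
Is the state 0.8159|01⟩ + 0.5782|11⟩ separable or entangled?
Separable

Writing the state as a|00⟩ + b|01⟩ + c|10⟩ + d|11⟩, it is a product state iff ad − bc = 0.
Here (a, b, c, d) = (0, 0.8159, 0, 0.5782): ad − bc = (0)(0.5782) − (0.8159)(0) = 0, so the state is separable.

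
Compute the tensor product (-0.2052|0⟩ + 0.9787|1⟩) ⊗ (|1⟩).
-0.2052|01⟩ + 0.9787|11⟩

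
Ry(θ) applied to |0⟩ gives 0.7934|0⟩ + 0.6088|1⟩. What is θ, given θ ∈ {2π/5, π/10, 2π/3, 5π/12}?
5π/12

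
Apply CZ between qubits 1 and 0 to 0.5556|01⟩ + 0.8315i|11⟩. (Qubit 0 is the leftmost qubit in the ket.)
0.5556|01⟩ - 0.8315i|11⟩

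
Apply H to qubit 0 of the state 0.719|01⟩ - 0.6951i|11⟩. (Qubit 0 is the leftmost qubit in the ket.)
(0.5084 - 0.4915i)|01⟩ + (0.5084 + 0.4915i)|11⟩

H on qubit 0 mixes each pair of kets that differ only in qubit 0: amplitudes (a, b) of (|…0…⟩, |…1…⟩) become ((a + b)/√2, (a − b)/√2). Kets absent from the input have amplitude 0.
(|01⟩, |11⟩): (a, b) = (0.719, -0.6951i) → ((0.5084 - 0.4915i), (0.5084 + 0.4915i))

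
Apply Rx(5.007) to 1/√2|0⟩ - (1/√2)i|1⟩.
-0.9892|0⟩ + 0.1468i|1⟩

Rx(5.007) = [[cos(θ/2), −i·sin(θ/2)], [−i·sin(θ/2), cos(θ/2)]]; θ = 5.007, cos(θ/2) ≈ -0.803233, sin(θ/2) ≈ 0.595664.
With a = amp(|0⟩) = 1/√2 and b = amp(|1⟩) = -(1/√2)i:
new amp(|0⟩) = (-0.803233)·a + (-0.595664i)·b = -0.9892
new amp(|1⟩) = (-0.595664i)·a + (-0.803233)·b = 0.1468i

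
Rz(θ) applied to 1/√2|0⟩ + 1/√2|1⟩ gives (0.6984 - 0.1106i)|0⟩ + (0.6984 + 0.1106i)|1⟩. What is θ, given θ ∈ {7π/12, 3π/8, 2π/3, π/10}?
π/10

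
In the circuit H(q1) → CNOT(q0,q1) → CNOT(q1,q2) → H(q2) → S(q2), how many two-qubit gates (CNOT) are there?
2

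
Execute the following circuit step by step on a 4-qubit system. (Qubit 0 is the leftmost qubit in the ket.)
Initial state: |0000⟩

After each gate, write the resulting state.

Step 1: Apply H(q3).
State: 1/√2|0000⟩ + 1/√2|0001⟩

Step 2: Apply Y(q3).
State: -(1/√2)i|0000⟩ + (1/√2)i|0001⟩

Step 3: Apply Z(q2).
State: -(1/√2)i|0000⟩ + (1/√2)i|0001⟩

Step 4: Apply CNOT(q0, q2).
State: -(1/√2)i|0000⟩ + (1/√2)i|0001⟩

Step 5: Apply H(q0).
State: -(1/2)i|0000⟩ + (1/2)i|0001⟩ - (1/2)i|1000⟩ + (1/2)i|1001⟩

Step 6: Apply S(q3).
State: -(1/2)i|0000⟩ - 1/2|0001⟩ - (1/2)i|1000⟩ - 1/2|1001⟩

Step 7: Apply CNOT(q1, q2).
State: -(1/2)i|0000⟩ - 1/2|0001⟩ - (1/2)i|1000⟩ - 1/2|1001⟩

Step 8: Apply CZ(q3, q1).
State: -(1/2)i|0000⟩ - 1/2|0001⟩ - (1/2)i|1000⟩ - 1/2|1001⟩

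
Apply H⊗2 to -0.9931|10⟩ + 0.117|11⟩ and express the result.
-0.4381|00⟩ - 0.5551|01⟩ + 0.4381|10⟩ + 0.5551|11⟩

H⊗2 gives amp(|y⟩) = (1/2) Σ_x (−1)^(x·y) amp(|x⟩), where x·y is the number of positions in which both x and y have a 1.
|00⟩: (-0.9931 + 0.117)/2 = -0.4381
|01⟩: (-0.9931 - 0.117)/2 = -0.5551
|10⟩: (0.9931 - 0.117)/2 = 0.4381
|11⟩: (0.9931 + 0.117)/2 = 0.5551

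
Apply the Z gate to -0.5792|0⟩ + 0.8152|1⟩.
-0.5792|0⟩ - 0.8152|1⟩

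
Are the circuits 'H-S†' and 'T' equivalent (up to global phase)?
No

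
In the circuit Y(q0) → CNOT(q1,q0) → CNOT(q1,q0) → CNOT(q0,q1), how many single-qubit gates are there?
1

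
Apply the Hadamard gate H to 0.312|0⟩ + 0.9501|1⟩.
0.8924|0⟩ - 0.4512|1⟩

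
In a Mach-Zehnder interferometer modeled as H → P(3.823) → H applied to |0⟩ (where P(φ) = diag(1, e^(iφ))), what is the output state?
(0.1117 - 0.3149i)|0⟩ + (0.8883 + 0.3149i)|1⟩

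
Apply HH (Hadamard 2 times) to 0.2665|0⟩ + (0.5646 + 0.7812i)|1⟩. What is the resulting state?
0.2665|0⟩ + (0.5646 + 0.7812i)|1⟩

H² = I, so an even number of Hadamards cancels: H^2 = I and the state is unchanged.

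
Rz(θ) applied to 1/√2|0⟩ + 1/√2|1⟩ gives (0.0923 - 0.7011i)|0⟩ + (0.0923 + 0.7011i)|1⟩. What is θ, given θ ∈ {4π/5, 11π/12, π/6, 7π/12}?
11π/12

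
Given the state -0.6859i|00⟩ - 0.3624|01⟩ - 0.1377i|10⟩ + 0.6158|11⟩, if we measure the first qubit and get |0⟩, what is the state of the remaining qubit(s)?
-0.8842i|0⟩ - 0.4672|1⟩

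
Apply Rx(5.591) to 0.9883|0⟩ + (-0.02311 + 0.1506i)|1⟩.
(-0.8786 + 0.007839i)|0⟩ + (0.02174 - 0.4769i)|1⟩

Rx(5.591) = [[cos(θ/2), −i·sin(θ/2)], [−i·sin(θ/2), cos(θ/2)]]; θ = 5.591, cos(θ/2) ≈ -0.940705, sin(θ/2) ≈ 0.339225.
With a = amp(|0⟩) = 0.9883 and b = amp(|1⟩) = (-0.02311 + 0.1506i):
new amp(|0⟩) = (-0.940705)·a + (-0.339225i)·b = (-0.8786 + 0.007839i)
new amp(|1⟩) = (-0.339225i)·a + (-0.940705)·b = (0.02174 - 0.4769i)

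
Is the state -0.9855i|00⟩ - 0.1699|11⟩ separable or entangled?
Entangled

Writing the state as a|00⟩ + b|01⟩ + c|10⟩ + d|11⟩, it is a product state iff ad − bc = 0.
Here (a, b, c, d) = (-0.9855i, 0, 0, -0.1699): ad − bc = (-0.9855i)(-0.1699) − (0)(0) = 0.1674i ≠ 0, so the state is entangled.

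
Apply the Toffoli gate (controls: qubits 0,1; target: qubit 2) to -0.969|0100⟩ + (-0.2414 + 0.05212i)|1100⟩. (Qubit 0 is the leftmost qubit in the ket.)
-0.969|0100⟩ + (-0.2414 + 0.05212i)|1110⟩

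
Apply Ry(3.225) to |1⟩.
-0.9991|0⟩ - 0.04169|1⟩

Ry(3.225) = [[cos(θ/2), −sin(θ/2)], [sin(θ/2), cos(θ/2)]]; θ = 3.225, cos(θ/2) ≈ -0.0416916, sin(θ/2) ≈ 0.999131.
With a = amp(|0⟩) = 0 and b = amp(|1⟩) = 1:
new amp(|0⟩) = (-0.0416916)·a + (-0.999131)·b = -0.9991
new amp(|1⟩) = (0.999131)·a + (-0.0416916)·b = -0.04169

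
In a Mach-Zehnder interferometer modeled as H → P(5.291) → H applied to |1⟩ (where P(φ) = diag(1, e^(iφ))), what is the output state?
(0.2266 + 0.4186i)|0⟩ + (0.7734 - 0.4186i)|1⟩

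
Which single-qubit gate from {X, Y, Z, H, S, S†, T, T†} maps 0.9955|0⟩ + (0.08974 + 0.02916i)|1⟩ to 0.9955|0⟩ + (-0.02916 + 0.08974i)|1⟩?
S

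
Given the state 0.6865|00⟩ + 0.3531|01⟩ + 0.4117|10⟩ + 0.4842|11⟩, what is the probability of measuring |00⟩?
0.4713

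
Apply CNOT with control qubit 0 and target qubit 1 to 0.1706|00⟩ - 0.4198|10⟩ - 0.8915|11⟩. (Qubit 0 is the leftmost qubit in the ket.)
0.1706|00⟩ - 0.8915|10⟩ - 0.4198|11⟩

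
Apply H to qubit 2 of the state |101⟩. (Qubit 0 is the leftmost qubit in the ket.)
1/√2|100⟩ - 1/√2|101⟩

H on qubit 2 mixes each pair of kets that differ only in qubit 2: amplitudes (a, b) of (|…0…⟩, |…1…⟩) become ((a + b)/√2, (a − b)/√2). Kets absent from the input have amplitude 0.
(|100⟩, |101⟩): (a, b) = (0, 1) → (1/√2, -1/√2)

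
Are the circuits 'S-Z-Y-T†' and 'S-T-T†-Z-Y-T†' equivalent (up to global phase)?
Yes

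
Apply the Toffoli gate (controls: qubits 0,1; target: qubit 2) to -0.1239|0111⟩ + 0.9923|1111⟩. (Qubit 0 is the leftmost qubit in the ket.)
-0.1239|0111⟩ + 0.9923|1101⟩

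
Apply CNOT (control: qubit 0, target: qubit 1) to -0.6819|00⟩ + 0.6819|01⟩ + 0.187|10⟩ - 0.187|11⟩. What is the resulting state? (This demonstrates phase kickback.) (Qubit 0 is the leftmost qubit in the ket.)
-0.6819|00⟩ + 0.6819|01⟩ - 0.187|10⟩ + 0.187|11⟩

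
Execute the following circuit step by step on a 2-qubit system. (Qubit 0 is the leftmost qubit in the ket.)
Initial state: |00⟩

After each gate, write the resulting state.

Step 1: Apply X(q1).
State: |01⟩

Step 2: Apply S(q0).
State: |01⟩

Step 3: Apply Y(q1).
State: -i|00⟩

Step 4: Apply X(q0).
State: -i|10⟩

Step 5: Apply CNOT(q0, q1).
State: -i|11⟩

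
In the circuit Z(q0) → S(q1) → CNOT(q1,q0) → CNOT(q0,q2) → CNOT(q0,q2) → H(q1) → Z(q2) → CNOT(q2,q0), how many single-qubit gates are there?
4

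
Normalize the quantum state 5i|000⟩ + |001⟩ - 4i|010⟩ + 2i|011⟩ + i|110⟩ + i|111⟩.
0.7217i|000⟩ + 0.1443|001⟩ - (1/√3)i|010⟩ + 0.2887i|011⟩ + 0.1443i|110⟩ + 0.1443i|111⟩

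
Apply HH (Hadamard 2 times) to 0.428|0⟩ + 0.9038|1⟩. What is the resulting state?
0.428|0⟩ + 0.9038|1⟩

H² = I, so an even number of Hadamards cancels: H^2 = I and the state is unchanged.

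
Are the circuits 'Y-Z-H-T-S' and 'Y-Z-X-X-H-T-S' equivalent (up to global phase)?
Yes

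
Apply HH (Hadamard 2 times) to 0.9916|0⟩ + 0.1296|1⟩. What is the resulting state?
0.9916|0⟩ + 0.1296|1⟩

H² = I, so an even number of Hadamards cancels: H^2 = I and the state is unchanged.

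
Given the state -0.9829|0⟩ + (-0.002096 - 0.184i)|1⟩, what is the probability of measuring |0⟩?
0.9661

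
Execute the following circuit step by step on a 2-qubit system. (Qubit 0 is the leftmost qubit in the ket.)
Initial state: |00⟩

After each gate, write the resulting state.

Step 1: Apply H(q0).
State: 1/√2|00⟩ + 1/√2|10⟩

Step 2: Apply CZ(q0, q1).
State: 1/√2|00⟩ + 1/√2|10⟩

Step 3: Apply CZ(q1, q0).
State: 1/√2|00⟩ + 1/√2|10⟩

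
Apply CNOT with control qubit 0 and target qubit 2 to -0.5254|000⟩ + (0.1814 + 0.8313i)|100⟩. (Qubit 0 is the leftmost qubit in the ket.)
-0.5254|000⟩ + (0.1814 + 0.8313i)|101⟩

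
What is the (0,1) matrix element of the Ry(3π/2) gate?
-1/√2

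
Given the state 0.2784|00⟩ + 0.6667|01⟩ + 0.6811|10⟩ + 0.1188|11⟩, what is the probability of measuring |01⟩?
0.4445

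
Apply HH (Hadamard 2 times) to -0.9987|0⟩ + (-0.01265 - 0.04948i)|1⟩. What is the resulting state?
-0.9987|0⟩ + (-0.01265 - 0.04948i)|1⟩

H² = I, so an even number of Hadamards cancels: H^2 = I and the state is unchanged.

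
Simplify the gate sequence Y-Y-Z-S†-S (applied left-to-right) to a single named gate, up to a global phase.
Z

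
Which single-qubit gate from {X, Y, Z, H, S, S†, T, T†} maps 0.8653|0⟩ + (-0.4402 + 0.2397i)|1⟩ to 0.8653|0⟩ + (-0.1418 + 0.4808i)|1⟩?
T†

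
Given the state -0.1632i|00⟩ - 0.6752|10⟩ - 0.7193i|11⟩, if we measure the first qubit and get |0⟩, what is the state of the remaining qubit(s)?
-i|0⟩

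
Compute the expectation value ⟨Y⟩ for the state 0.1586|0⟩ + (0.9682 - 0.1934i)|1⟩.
-0.06135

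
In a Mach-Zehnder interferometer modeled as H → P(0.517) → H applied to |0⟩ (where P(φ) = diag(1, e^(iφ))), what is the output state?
(0.9347 + 0.2471i)|0⟩ + (0.06535 - 0.2471i)|1⟩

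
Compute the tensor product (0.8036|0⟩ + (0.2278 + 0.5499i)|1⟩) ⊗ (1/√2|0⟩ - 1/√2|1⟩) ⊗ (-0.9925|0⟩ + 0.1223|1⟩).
-0.564|000⟩ + 0.06949|001⟩ + 0.564|010⟩ - 0.06949|011⟩ + (-0.1599 - 0.3859i)|100⟩ + (0.0197 + 0.04755i)|101⟩ + (0.1599 + 0.3859i)|110⟩ + (-0.0197 - 0.04755i)|111⟩

amp(|b₁b₂…⟩) = product of the factor amplitudes for bits b₁, b₂, …; only kets whose every factor amplitude is nonzero survive.
|000⟩: (0.8036)(1/√2)(-0.9925) = -0.564
|001⟩: (0.8036)(1/√2)(0.1223) = 0.06949
|010⟩: (0.8036)(-1/√2)(-0.9925) = 0.564
|011⟩: (0.8036)(-1/√2)(0.1223) = -0.06949
|100⟩: (0.2278 + 0.5499i)(1/√2)(-0.9925) = (-0.1599 - 0.3859i)
|101⟩: (0.2278 + 0.5499i)(1/√2)(0.1223) = (0.0197 + 0.04755i)
|110⟩: (0.2278 + 0.5499i)(-1/√2)(-0.9925) = (0.1599 + 0.3859i)
|111⟩: (0.2278 + 0.5499i)(-1/√2)(0.1223) = (-0.0197 - 0.04755i)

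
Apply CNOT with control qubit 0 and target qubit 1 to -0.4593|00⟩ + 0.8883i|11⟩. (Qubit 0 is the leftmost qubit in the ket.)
-0.4593|00⟩ + 0.8883i|10⟩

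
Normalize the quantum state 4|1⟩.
|1⟩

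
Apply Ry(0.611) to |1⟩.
-0.3008|0⟩ + 0.9537|1⟩

Ry(0.611) = [[cos(θ/2), −sin(θ/2)], [sin(θ/2), cos(θ/2)]]; θ = 0.611, cos(θ/2) ≈ 0.953697, sin(θ/2) ≈ 0.30077.
With a = amp(|0⟩) = 0 and b = amp(|1⟩) = 1:
new amp(|0⟩) = (0.953697)·a + (-0.30077)·b = -0.3008
new amp(|1⟩) = (0.30077)·a + (0.953697)·b = 0.9537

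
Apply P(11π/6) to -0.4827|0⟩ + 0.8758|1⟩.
-0.4827|0⟩ + (0.7585 - 0.4379i)|1⟩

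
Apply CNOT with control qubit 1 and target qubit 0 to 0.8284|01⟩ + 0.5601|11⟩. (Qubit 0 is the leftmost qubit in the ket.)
0.5601|01⟩ + 0.8284|11⟩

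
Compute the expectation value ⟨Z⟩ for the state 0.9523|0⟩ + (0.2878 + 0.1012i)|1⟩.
0.8138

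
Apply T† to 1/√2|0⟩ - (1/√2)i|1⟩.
1/√2|0⟩ + (-1/2 - (1/2)i)|1⟩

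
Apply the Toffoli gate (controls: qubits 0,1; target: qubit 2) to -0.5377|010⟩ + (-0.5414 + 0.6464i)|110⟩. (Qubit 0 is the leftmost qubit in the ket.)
-0.5377|010⟩ + (-0.5414 + 0.6464i)|111⟩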